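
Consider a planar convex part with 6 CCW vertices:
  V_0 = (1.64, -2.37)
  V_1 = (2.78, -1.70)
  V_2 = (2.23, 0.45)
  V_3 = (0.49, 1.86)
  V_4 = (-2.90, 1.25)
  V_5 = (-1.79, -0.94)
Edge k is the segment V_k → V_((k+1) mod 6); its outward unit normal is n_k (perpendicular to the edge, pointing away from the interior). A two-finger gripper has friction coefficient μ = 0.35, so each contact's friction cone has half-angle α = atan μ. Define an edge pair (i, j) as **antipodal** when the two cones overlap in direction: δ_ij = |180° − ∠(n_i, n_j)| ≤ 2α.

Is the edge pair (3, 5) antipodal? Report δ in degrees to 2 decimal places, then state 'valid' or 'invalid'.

δ = 32.83°, valid

α = atan 0.35 = 19.29°;  2α = 38.58°
edge 3: e_3 = (-3.39, -0.61);  n_3 = (-0.1771, +0.9842)
edge 5: e_5 = (+3.43, -1.43);  n_5 = (-0.3848, -0.9230)
∠(n_3, n_5) = 147.17°
δ = |180° − 147.17°| = 32.83°
32.83° ≤ 2α = 38.58°  →  valid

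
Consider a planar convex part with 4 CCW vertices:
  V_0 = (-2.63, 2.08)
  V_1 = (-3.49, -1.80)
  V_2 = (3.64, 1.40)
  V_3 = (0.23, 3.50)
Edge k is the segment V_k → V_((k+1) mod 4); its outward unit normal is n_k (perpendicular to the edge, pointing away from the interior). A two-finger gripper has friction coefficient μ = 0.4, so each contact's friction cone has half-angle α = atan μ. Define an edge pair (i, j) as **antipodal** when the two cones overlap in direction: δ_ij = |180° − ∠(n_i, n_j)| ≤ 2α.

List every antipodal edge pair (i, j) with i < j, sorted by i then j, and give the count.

count = 1; pairs: (1,3)

α = atan 0.4 = 21.80°;  2α = 43.60°
n_0 = (-0.9763, +0.2164)
n_1 = (+0.4095, -0.9123)
n_2 = (+0.5244, +0.8515)
n_3 = (-0.4447, +0.8957)
  (0,1): δ = 53.33°  ·
  (0,2): δ = 70.87°  ·
  (0,3): δ = 128.90°  ·
  (1,2): δ = 55.80°  ·
  (1,3): δ = 2.23°  ✓
  (2,3): δ = 121.97°  ·
antipodal pairs: 1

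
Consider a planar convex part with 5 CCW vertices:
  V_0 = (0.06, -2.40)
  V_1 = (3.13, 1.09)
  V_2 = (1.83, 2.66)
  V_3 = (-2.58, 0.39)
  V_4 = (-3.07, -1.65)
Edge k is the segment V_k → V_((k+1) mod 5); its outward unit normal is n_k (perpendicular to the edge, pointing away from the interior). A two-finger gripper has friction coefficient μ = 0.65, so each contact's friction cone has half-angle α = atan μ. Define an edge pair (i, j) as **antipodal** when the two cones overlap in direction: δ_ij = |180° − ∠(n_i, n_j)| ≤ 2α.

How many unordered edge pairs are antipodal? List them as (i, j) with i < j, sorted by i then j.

α = atan 0.65 = 33.02°;  2α = 66.05°
n_0 = (+0.7508, -0.6605)
n_1 = (+0.7702, +0.6378)
n_2 = (-0.4577, +0.8891)
n_3 = (-0.9723, +0.2336)
n_4 = (-0.2330, -0.9725)
  (0,1): δ = 99.04°  ·
  (0,2): δ = 21.43°  ✓
  (0,3): δ = 27.83°  ✓
  (0,4): δ = 117.86°  ·
  (1,2): δ = 102.39°  ·
  (1,3): δ = 53.13°  ✓
  (1,4): δ = 36.90°  ✓
  (2,3): δ = 130.74°  ·
  (2,4): δ = 40.71°  ✓
  (3,4): δ = 89.97°  ·
antipodal pairs: 5

count = 5; pairs: (0,2), (0,3), (1,3), (1,4), (2,4)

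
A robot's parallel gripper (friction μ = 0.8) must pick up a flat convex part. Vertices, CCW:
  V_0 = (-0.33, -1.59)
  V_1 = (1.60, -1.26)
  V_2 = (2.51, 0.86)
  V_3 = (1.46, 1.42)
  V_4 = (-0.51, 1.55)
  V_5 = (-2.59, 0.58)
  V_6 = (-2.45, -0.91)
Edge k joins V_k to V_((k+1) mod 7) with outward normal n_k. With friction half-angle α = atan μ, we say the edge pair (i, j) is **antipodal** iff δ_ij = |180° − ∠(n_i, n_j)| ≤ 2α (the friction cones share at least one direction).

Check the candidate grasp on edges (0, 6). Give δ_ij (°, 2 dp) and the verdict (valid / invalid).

α = atan 0.8 = 38.66°;  2α = 77.32°
edge 0: e_0 = (+1.93, +0.33);  n_0 = (+0.1685, -0.9857)
edge 6: e_6 = (+2.12, -0.68);  n_6 = (-0.3054, -0.9522)
∠(n_0, n_6) = 27.49°
δ = |180° − 27.49°| = 152.51°
152.51° > 2α = 77.32°  →  invalid

δ = 152.51°, invalid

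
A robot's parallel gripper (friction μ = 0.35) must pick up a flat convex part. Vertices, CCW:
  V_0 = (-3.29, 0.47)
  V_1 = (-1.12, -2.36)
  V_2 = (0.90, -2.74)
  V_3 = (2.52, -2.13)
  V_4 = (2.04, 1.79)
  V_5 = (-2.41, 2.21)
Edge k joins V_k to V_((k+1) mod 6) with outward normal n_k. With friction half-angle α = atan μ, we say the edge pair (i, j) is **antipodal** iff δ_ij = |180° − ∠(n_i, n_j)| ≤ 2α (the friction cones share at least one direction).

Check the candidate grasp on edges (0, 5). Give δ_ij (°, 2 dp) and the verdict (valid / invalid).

δ = 115.69°, invalid

α = atan 0.35 = 19.29°;  2α = 38.58°
edge 0: e_0 = (+2.17, -2.83);  n_0 = (-0.7936, -0.6085)
edge 5: e_5 = (-0.88, -1.74);  n_5 = (-0.8924, +0.4513)
∠(n_0, n_5) = 64.31°
δ = |180° − 64.31°| = 115.69°
115.69° > 2α = 38.58°  →  invalid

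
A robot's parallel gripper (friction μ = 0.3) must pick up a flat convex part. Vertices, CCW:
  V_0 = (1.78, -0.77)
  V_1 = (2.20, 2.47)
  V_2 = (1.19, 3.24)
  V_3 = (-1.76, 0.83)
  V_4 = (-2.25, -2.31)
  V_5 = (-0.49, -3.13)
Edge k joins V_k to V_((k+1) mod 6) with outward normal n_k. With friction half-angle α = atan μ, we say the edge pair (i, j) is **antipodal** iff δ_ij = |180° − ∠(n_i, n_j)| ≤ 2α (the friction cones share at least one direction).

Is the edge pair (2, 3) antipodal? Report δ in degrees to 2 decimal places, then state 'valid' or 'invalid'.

α = atan 0.3 = 16.70°;  2α = 33.40°
edge 2: e_2 = (-2.95, -2.41);  n_2 = (-0.6327, +0.7744)
edge 3: e_3 = (-0.49, -3.14);  n_3 = (-0.9880, +0.1542)
∠(n_2, n_3) = 41.88°
δ = |180° − 41.88°| = 138.12°
138.12° > 2α = 33.40°  →  invalid

δ = 138.12°, invalid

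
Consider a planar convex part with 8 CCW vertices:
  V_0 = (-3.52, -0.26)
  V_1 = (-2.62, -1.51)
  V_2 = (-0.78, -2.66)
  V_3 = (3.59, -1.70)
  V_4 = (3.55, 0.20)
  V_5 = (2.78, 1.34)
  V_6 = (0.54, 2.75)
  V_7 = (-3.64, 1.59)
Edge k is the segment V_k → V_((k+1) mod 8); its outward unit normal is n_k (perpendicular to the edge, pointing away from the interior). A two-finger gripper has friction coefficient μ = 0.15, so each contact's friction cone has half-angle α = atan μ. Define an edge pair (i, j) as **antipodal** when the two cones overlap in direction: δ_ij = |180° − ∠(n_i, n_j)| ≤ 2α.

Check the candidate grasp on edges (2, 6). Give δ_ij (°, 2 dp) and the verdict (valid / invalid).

δ = 3.12°, valid

α = atan 0.15 = 8.53°;  2α = 17.06°
edge 2: e_2 = (+4.37, +0.96);  n_2 = (+0.2146, -0.9767)
edge 6: e_6 = (-4.18, -1.16);  n_6 = (-0.2674, +0.9636)
∠(n_2, n_6) = 176.88°
δ = |180° − 176.88°| = 3.12°
3.12° ≤ 2α = 17.06°  →  valid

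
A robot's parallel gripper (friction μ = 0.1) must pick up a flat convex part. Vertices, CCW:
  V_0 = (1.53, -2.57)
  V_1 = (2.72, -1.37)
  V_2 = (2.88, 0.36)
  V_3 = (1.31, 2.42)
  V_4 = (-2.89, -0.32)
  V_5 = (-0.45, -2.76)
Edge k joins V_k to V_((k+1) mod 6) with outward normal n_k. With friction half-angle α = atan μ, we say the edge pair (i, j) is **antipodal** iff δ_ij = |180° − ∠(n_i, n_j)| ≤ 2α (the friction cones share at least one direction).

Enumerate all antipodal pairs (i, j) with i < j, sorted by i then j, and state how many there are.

α = atan 0.1 = 5.71°;  2α = 11.42°
n_0 = (+0.7101, -0.7041)
n_1 = (+0.9958, -0.0921)
n_2 = (+0.7953, +0.6062)
n_3 = (-0.5464, +0.8375)
n_4 = (-0.7071, -0.7071)
n_5 = (+0.0955, -0.9954)
  (0,1): δ = 140.52°  ·
  (0,2): δ = 97.93°  ·
  (0,3): δ = 12.12°  ·
  (0,4): δ = 89.76°  ·
  (0,5): δ = 140.24°  ·
  (1,2): δ = 137.40°  ·
  (1,3): δ = 51.60°  ·
  (1,4): δ = 50.28°  ·
  (1,5): δ = 100.77°  ·
  (2,3): δ = 94.19°  ·
  (2,4): δ = 7.69°  ✓
  (2,5): δ = 58.17°  ·
  (3,4): δ = 78.12°  ·
  (3,5): δ = 27.64°  ·
  (4,5): δ = 129.52°  ·
antipodal pairs: 1

count = 1; pairs: (2,4)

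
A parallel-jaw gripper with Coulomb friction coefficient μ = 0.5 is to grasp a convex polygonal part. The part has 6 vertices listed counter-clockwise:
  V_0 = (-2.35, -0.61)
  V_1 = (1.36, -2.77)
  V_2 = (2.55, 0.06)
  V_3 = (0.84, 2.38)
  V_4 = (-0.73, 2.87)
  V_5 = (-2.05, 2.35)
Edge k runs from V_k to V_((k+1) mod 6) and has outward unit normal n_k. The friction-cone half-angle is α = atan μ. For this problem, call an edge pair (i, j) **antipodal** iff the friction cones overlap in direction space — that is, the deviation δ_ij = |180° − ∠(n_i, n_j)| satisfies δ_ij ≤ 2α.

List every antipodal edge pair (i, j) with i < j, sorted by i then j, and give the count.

α = atan 0.5 = 26.57°;  2α = 53.13°
n_0 = (-0.5031, -0.8642)
n_1 = (+0.9218, -0.3876)
n_2 = (+0.8050, +0.5933)
n_3 = (+0.2979, +0.9546)
n_4 = (-0.3665, +0.9304)
n_5 = (-0.9949, +0.1008)
  (0,1): δ = 82.60°  ·
  (0,2): δ = 23.40°  ✓
  (0,3): δ = 12.88°  ✓
  (0,4): δ = 51.71°  ✓
  (0,5): δ = 114.42°  ·
  (1,2): δ = 120.80°  ·
  (1,3): δ = 84.53°  ·
  (1,4): δ = 45.69°  ✓
  (1,5): δ = 17.02°  ✓
  (2,3): δ = 143.73°  ·
  (2,4): δ = 104.89°  ·
  (2,5): δ = 42.18°  ✓
  (3,4): δ = 141.17°  ·
  (3,5): δ = 78.45°  ·
  (4,5): δ = 117.29°  ·
antipodal pairs: 6

count = 6; pairs: (0,2), (0,3), (0,4), (1,4), (1,5), (2,5)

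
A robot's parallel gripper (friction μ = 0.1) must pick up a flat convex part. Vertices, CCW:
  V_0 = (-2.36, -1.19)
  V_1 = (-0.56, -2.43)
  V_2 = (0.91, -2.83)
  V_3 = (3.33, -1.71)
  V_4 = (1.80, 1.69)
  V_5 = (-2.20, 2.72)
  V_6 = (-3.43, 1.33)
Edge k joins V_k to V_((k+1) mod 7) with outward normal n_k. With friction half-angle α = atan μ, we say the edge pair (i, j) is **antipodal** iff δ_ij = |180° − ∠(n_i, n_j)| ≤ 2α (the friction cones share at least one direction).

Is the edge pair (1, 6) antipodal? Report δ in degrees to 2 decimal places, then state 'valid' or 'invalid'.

α = atan 0.1 = 5.71°;  2α = 11.42°
edge 1: e_1 = (+1.47, -0.40);  n_1 = (-0.2626, -0.9649)
edge 6: e_6 = (+1.07, -2.52);  n_6 = (-0.9205, -0.3908)
∠(n_1, n_6) = 51.77°
δ = |180° − 51.77°| = 128.23°
128.23° > 2α = 11.42°  →  invalid

δ = 128.23°, invalid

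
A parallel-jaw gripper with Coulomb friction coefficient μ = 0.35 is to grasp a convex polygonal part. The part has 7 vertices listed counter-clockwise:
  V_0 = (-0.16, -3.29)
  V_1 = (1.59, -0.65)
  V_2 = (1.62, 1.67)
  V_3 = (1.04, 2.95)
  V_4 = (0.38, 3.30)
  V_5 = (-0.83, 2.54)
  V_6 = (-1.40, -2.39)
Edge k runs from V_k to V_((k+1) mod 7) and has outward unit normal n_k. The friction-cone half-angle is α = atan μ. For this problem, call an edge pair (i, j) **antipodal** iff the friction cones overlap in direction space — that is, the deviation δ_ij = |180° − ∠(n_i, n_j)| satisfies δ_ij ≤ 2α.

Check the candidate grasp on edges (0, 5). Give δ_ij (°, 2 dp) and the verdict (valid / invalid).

δ = 26.94°, valid

α = atan 0.35 = 19.29°;  2α = 38.58°
edge 0: e_0 = (+1.75, +2.64);  n_0 = (+0.8335, -0.5525)
edge 5: e_5 = (-0.57, -4.93);  n_5 = (-0.9934, +0.1149)
∠(n_0, n_5) = 153.06°
δ = |180° − 153.06°| = 26.94°
26.94° ≤ 2α = 38.58°  →  valid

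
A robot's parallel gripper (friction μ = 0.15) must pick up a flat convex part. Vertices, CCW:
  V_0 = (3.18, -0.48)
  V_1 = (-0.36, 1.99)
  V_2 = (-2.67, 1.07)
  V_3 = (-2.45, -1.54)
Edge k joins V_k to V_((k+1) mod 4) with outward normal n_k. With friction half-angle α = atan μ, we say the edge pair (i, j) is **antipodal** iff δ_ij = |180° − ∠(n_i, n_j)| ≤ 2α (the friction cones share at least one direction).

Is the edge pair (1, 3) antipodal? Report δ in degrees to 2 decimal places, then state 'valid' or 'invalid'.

δ = 11.05°, valid

α = atan 0.15 = 8.53°;  2α = 17.06°
edge 1: e_1 = (-2.31, -0.92);  n_1 = (-0.3700, +0.9290)
edge 3: e_3 = (+5.63, +1.06);  n_3 = (+0.1850, -0.9827)
∠(n_1, n_3) = 168.95°
δ = |180° − 168.95°| = 11.05°
11.05° ≤ 2α = 17.06°  →  valid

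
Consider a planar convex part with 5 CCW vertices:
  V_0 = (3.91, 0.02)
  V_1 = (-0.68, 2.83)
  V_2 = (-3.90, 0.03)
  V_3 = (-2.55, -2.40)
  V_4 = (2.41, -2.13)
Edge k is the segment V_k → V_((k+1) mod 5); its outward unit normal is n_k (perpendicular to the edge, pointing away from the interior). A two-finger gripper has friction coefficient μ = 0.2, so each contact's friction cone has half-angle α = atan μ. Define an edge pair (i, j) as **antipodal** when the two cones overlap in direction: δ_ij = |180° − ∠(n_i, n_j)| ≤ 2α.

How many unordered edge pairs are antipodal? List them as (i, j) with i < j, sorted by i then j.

α = atan 0.2 = 11.31°;  2α = 22.62°
n_0 = (+0.5221, +0.8529)
n_1 = (-0.6562, +0.7546)
n_2 = (-0.8742, -0.4856)
n_3 = (+0.0544, -0.9985)
n_4 = (+0.8201, -0.5722)
  (0,1): δ = 107.52°  ·
  (0,2): δ = 29.47°  ·
  (0,3): δ = 34.59°  ·
  (0,4): δ = 86.57°  ·
  (1,2): δ = 101.95°  ·
  (1,3): δ = 37.89°  ·
  (1,4): δ = 14.09°  ✓
  (2,3): δ = 115.94°  ·
  (2,4): δ = 63.96°  ·
  (3,4): δ = 128.02°  ·
antipodal pairs: 1

count = 1; pairs: (1,4)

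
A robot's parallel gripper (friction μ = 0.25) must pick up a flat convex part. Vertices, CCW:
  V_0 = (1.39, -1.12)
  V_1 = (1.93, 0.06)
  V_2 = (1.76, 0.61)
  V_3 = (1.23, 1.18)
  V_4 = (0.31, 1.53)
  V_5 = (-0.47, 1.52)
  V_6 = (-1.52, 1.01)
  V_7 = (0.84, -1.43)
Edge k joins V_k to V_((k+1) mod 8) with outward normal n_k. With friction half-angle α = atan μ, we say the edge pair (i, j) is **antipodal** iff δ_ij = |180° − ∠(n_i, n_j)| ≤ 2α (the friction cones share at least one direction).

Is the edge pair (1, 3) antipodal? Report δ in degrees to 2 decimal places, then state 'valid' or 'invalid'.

α = atan 0.25 = 14.04°;  2α = 28.07°
edge 1: e_1 = (-0.17, +0.55);  n_1 = (+0.9554, +0.2953)
edge 3: e_3 = (-0.92, +0.35);  n_3 = (+0.3556, +0.9346)
∠(n_1, n_3) = 52.00°
δ = |180° − 52.00°| = 128.00°
128.00° > 2α = 28.07°  →  invalid

δ = 128.00°, invalid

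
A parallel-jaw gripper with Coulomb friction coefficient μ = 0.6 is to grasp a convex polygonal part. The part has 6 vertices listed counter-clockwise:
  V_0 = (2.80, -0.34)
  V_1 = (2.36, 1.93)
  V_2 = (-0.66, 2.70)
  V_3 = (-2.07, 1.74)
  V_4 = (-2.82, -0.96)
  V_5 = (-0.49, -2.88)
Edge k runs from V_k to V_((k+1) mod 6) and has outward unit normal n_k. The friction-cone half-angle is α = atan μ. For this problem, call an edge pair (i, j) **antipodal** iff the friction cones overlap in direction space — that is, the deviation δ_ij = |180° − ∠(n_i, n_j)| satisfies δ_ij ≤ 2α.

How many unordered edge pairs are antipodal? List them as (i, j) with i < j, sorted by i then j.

α = atan 0.6 = 30.96°;  2α = 61.93°
n_0 = (+0.9817, +0.1903)
n_1 = (+0.2471, +0.9690)
n_2 = (-0.5628, +0.8266)
n_3 = (-0.9635, +0.2676)
n_4 = (-0.6359, -0.7717)
n_5 = (+0.6111, -0.7915)
  (0,1): δ = 115.27°  ·
  (0,2): δ = 66.72°  ·
  (0,3): δ = 26.49°  ✓
  (0,4): δ = 39.54°  ✓
  (0,5): δ = 116.70°  ·
  (1,2): δ = 131.45°  ·
  (1,3): δ = 91.22°  ·
  (1,4): δ = 25.19°  ✓
  (1,5): δ = 51.97°  ✓
  (2,3): δ = 139.77°  ·
  (2,4): δ = 73.74°  ·
  (2,5): δ = 3.42°  ✓
  (3,4): δ = 113.97°  ·
  (3,5): δ = 36.81°  ✓
  (4,5): δ = 102.84°  ·
antipodal pairs: 6

count = 6; pairs: (0,3), (0,4), (1,4), (1,5), (2,5), (3,5)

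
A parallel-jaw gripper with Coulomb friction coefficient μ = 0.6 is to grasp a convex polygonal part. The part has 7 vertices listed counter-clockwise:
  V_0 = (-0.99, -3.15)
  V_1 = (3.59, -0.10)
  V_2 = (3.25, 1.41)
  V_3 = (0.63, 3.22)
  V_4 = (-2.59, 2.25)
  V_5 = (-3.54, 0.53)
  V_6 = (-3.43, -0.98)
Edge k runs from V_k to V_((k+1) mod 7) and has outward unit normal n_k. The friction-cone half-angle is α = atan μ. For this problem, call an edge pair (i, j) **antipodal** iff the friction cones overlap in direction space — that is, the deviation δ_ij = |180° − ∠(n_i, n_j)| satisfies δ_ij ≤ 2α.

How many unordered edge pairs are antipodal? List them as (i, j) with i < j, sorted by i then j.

α = atan 0.6 = 30.96°;  2α = 61.93°
n_0 = (+0.5543, -0.8323)
n_1 = (+0.9756, +0.2197)
n_2 = (+0.5684, +0.8228)
n_3 = (-0.2884, +0.9575)
n_4 = (-0.8754, +0.4835)
n_5 = (-0.9974, -0.0727)
n_6 = (-0.6646, -0.7472)
  (0,1): δ = 110.97°  ·
  (0,2): δ = 68.30°  ·
  (0,3): δ = 16.90°  ✓
  (0,4): δ = 27.43°  ✓
  (0,5): δ = 60.51°  ✓
  (0,6): δ = 104.69°  ·
  (1,2): δ = 137.33°  ·
  (1,3): δ = 85.92°  ·
  (1,4): δ = 41.60°  ✓
  (1,5): δ = 8.52°  ✓
  (1,6): δ = 35.66°  ✓
  (2,3): δ = 128.60°  ·
  (2,4): δ = 84.27°  ·
  (2,5): δ = 51.20°  ✓
  (2,6): δ = 7.01°  ✓
  (3,4): δ = 135.68°  ·
  (3,5): δ = 102.60°  ·
  (3,6): δ = 58.41°  ✓
  (4,5): δ = 146.92°  ·
  (4,6): δ = 102.74°  ·
  (5,6): δ = 135.81°  ·
antipodal pairs: 9

count = 9; pairs: (0,3), (0,4), (0,5), (1,4), (1,5), (1,6), (2,5), (2,6), (3,6)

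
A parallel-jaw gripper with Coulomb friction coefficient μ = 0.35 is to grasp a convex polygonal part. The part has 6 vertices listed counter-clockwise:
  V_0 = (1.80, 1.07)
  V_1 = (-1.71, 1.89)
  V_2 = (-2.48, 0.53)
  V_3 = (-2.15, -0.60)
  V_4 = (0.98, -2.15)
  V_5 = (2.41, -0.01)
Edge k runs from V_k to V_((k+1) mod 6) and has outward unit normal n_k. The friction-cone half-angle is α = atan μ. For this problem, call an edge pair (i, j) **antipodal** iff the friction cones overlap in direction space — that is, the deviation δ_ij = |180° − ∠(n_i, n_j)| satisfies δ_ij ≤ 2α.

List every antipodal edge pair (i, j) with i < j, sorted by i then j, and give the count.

α = atan 0.35 = 19.29°;  2α = 38.58°
n_0 = (+0.2275, +0.9738)
n_1 = (-0.8702, +0.4927)
n_2 = (-0.9599, -0.2803)
n_3 = (-0.4438, -0.8961)
n_4 = (+0.8315, -0.5556)
n_5 = (+0.8707, +0.4918)
  (0,1): δ = 106.37°  ·
  (0,2): δ = 60.57°  ·
  (0,3): δ = 13.20°  ✓
  (0,4): δ = 69.40°  ·
  (0,5): δ = 132.61°  ·
  (1,2): δ = 134.20°  ·
  (1,3): δ = 86.83°  ·
  (1,4): δ = 4.23°  ✓
  (1,5): δ = 58.98°  ·
  (2,3): δ = 132.62°  ·
  (2,4): δ = 50.03°  ·
  (2,5): δ = 13.18°  ✓
  (3,4): δ = 97.41°  ·
  (3,5): δ = 34.20°  ✓
  (4,5): δ = 116.79°  ·
antipodal pairs: 4

count = 4; pairs: (0,3), (1,4), (2,5), (3,5)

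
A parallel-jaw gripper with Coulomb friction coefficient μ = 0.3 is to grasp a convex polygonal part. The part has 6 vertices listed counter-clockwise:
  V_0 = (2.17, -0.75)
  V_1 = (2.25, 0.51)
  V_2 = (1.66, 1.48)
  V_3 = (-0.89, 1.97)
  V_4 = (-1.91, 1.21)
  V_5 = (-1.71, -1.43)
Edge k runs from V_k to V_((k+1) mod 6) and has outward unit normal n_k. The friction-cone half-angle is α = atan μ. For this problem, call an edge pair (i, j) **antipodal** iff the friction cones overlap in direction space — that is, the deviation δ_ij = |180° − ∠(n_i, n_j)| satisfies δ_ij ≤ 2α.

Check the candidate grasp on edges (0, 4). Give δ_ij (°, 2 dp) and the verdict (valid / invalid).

α = atan 0.3 = 16.70°;  2α = 33.40°
edge 0: e_0 = (+0.08, +1.26);  n_0 = (+0.9980, -0.0634)
edge 4: e_4 = (+0.20, -2.64);  n_4 = (-0.9971, -0.0755)
∠(n_0, n_4) = 172.03°
δ = |180° − 172.03°| = 7.97°
7.97° ≤ 2α = 33.40°  →  valid

δ = 7.97°, valid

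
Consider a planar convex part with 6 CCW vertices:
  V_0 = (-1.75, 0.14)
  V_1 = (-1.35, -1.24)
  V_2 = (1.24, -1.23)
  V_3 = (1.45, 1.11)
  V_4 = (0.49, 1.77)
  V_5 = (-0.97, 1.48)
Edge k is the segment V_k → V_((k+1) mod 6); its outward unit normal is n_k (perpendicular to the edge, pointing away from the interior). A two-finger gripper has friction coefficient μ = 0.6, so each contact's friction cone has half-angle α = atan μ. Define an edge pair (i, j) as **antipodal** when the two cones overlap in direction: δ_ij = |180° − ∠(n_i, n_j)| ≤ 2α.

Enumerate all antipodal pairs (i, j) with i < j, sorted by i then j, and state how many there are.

count = 6; pairs: (0,2), (0,3), (1,3), (1,4), (1,5), (2,5)

α = atan 0.6 = 30.96°;  2α = 61.93°
n_0 = (-0.9605, -0.2784)
n_1 = (+0.0039, -1.0000)
n_2 = (+0.9960, -0.0894)
n_3 = (+0.5665, +0.8240)
n_4 = (-0.1948, +0.9808)
n_5 = (-0.8642, +0.5031)
  (0,1): δ = 105.94°  ·
  (0,2): δ = 21.29°  ✓
  (0,3): δ = 39.33°  ✓
  (0,4): δ = 85.07°  ·
  (0,5): δ = 133.63°  ·
  (1,2): δ = 95.35°  ·
  (1,3): δ = 34.73°  ✓
  (1,4): δ = 11.01°  ✓
  (1,5): δ = 59.58°  ✓
  (2,3): δ = 119.38°  ·
  (2,4): δ = 73.64°  ·
  (2,5): δ = 25.08°  ✓
  (3,4): δ = 134.26°  ·
  (3,5): δ = 85.69°  ·
  (4,5): δ = 131.44°  ·
antipodal pairs: 6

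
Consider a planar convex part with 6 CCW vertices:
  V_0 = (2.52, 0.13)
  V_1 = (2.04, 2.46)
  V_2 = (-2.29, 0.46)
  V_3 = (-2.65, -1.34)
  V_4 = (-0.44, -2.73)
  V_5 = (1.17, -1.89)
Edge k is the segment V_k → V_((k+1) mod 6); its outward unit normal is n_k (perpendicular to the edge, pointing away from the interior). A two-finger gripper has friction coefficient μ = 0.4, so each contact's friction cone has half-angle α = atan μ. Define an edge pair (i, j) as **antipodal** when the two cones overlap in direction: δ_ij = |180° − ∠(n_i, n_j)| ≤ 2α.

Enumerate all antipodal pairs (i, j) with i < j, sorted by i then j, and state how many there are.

α = atan 0.4 = 21.80°;  2α = 43.60°
n_0 = (+0.9794, +0.2018)
n_1 = (-0.4193, +0.9078)
n_2 = (-0.9806, +0.1961)
n_3 = (-0.5324, -0.8465)
n_4 = (+0.4626, -0.8866)
n_5 = (+0.8314, -0.5556)
  (0,1): δ = 76.85°  ·
  (0,2): δ = 22.95°  ✓
  (0,3): δ = 46.19°  ·
  (0,4): δ = 105.91°  ·
  (0,5): δ = 134.60°  ·
  (1,2): δ = 126.10°  ·
  (1,3): δ = 56.96°  ·
  (1,4): δ = 2.76°  ✓
  (1,5): δ = 31.45°  ✓
  (2,3): δ = 110.86°  ·
  (2,4): δ = 51.14°  ·
  (2,5): δ = 22.45°  ✓
  (3,4): δ = 120.28°  ·
  (3,5): δ = 91.59°  ·
  (4,5): δ = 151.31°  ·
antipodal pairs: 4

count = 4; pairs: (0,2), (1,4), (1,5), (2,5)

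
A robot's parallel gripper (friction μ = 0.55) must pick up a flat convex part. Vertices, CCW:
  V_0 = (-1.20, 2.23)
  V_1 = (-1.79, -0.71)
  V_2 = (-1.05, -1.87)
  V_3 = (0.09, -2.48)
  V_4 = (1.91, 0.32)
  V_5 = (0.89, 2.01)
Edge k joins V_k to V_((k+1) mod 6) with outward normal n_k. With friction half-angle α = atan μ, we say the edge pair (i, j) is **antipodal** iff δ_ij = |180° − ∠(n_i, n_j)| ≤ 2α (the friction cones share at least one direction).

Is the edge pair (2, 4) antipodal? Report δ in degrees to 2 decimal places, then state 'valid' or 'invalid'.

α = atan 0.55 = 28.81°;  2α = 57.62°
edge 2: e_2 = (+1.14, -0.61);  n_2 = (-0.4718, -0.8817)
edge 4: e_4 = (-1.02, +1.69);  n_4 = (+0.8561, +0.5167)
∠(n_2, n_4) = 149.26°
δ = |180° − 149.26°| = 30.74°
30.74° ≤ 2α = 57.62°  →  valid

δ = 30.74°, valid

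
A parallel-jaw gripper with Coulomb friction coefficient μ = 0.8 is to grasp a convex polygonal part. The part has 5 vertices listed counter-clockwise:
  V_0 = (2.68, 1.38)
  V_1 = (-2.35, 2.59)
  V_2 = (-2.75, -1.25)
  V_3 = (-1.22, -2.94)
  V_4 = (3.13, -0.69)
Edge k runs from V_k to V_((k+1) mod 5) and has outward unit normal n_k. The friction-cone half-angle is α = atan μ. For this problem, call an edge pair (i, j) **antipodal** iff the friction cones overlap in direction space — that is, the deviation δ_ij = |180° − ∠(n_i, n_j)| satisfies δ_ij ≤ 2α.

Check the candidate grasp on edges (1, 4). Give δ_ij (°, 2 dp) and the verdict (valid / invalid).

α = atan 0.8 = 38.66°;  2α = 77.32°
edge 1: e_1 = (-0.40, -3.84);  n_1 = (-0.9946, +0.1036)
edge 4: e_4 = (-0.45, +2.07);  n_4 = (+0.9772, +0.2124)
∠(n_1, n_4) = 161.79°
δ = |180° − 161.79°| = 18.21°
18.21° ≤ 2α = 77.32°  →  valid

δ = 18.21°, valid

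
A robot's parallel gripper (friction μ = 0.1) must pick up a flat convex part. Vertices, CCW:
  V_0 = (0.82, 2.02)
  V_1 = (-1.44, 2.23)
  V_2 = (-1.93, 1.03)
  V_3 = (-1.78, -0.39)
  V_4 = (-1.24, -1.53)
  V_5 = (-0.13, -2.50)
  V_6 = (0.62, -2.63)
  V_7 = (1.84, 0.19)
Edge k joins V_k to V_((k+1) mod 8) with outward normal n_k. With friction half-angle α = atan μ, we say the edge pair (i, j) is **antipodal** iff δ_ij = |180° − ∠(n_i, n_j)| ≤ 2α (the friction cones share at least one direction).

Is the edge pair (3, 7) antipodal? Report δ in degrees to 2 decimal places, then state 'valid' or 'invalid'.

δ = 3.79°, valid

α = atan 0.1 = 5.71°;  2α = 11.42°
edge 3: e_3 = (+0.54, -1.14);  n_3 = (-0.9037, -0.4281)
edge 7: e_7 = (-1.02, +1.83);  n_7 = (+0.8735, +0.4869)
∠(n_3, n_7) = 176.21°
δ = |180° − 176.21°| = 3.79°
3.79° ≤ 2α = 11.42°  →  valid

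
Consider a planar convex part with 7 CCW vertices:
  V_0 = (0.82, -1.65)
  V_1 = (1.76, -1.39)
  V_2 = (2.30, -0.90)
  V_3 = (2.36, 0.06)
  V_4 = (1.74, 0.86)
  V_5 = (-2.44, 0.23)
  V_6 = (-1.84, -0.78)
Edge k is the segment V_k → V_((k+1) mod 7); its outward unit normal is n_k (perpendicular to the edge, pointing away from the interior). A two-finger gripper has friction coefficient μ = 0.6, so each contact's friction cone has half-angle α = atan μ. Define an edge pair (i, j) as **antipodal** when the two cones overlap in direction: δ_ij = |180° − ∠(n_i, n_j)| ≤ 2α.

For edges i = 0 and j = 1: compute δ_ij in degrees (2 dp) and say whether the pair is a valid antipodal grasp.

δ = 153.24°, invalid

α = atan 0.6 = 30.96°;  2α = 61.93°
edge 0: e_0 = (+0.94, +0.26);  n_0 = (+0.2666, -0.9638)
edge 1: e_1 = (+0.54, +0.49);  n_1 = (+0.6720, -0.7406)
∠(n_0, n_1) = 26.76°
δ = |180° − 26.76°| = 153.24°
153.24° > 2α = 61.93°  →  invalid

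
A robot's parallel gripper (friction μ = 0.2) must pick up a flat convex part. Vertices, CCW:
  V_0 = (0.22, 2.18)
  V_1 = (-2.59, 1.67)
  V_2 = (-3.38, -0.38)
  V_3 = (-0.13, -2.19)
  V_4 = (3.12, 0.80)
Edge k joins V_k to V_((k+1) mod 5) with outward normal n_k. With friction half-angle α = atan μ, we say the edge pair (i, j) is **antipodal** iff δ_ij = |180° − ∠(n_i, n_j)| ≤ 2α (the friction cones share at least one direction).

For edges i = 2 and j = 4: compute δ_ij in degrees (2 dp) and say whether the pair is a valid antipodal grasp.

δ = 3.67°, valid

α = atan 0.2 = 11.31°;  2α = 22.62°
edge 2: e_2 = (+3.25, -1.81);  n_2 = (-0.4866, -0.8736)
edge 4: e_4 = (-2.90, +1.38);  n_4 = (+0.4297, +0.9030)
∠(n_2, n_4) = 176.33°
δ = |180° − 176.33°| = 3.67°
3.67° ≤ 2α = 22.62°  →  valid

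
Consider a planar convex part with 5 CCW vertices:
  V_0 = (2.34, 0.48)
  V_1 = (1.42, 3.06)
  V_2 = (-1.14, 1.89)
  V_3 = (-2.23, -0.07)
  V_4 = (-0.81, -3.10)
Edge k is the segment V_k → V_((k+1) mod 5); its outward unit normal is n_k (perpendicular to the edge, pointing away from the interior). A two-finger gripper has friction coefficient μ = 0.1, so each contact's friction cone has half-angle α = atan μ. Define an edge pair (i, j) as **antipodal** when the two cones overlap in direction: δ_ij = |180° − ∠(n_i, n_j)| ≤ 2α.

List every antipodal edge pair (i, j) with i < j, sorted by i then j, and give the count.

α = atan 0.1 = 5.71°;  2α = 11.42°
n_0 = (+0.9419, +0.3359)
n_1 = (-0.4157, +0.9095)
n_2 = (-0.8739, +0.4860)
n_3 = (-0.9055, -0.4244)
n_4 = (+0.7508, -0.6606)
  (0,1): δ = 85.06°  ·
  (0,2): δ = 48.71°  ·
  (0,3): δ = 5.48°  ✓
  (0,4): δ = 119.03°  ·
  (1,2): δ = 143.64°  ·
  (1,3): δ = 89.45°  ·
  (1,4): δ = 24.09°  ·
  (2,3): δ = 125.81°  ·
  (2,4): δ = 12.26°  ·
  (3,4): δ = 66.45°  ·
antipodal pairs: 1

count = 1; pairs: (0,3)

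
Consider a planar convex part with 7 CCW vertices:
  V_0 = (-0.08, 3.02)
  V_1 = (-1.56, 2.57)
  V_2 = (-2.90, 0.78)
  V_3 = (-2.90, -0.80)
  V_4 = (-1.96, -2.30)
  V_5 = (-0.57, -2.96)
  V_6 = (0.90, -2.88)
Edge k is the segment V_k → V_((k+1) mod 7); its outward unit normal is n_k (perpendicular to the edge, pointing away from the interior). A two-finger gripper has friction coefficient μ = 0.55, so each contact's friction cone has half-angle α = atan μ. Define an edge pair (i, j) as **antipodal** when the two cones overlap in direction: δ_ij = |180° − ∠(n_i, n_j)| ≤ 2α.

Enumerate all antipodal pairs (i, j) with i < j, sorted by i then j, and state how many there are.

count = 7; pairs: (0,4), (0,5), (1,5), (1,6), (2,6), (3,6), (4,6)

α = atan 0.55 = 28.81°;  2α = 57.62°
n_0 = (-0.2909, +0.9568)
n_1 = (-0.8005, +0.5993)
n_2 = (-1.0000, -0.0000)
n_3 = (-0.8474, -0.5310)
n_4 = (-0.4289, -0.9033)
n_5 = (+0.0543, -0.9985)
n_6 = (+0.9865, +0.1639)
  (0,1): δ = 143.73°  ·
  (0,2): δ = 106.91°  ·
  (0,3): δ = 74.84°  ·
  (0,4): δ = 42.31°  ✓
  (0,5): δ = 13.80°  ✓
  (0,6): δ = 82.52°  ·
  (1,2): δ = 143.18°  ·
  (1,3): δ = 111.11°  ·
  (1,4): δ = 78.58°  ·
  (1,5): δ = 50.07°  ✓
  (1,6): δ = 46.25°  ✓
  (2,3): δ = 147.93°  ·
  (2,4): δ = 115.40°  ·
  (2,5): δ = 86.88°  ·
  (2,6): δ = 9.43°  ✓
  (3,4): δ = 147.47°  ·
  (3,5): δ = 118.96°  ·
  (3,6): δ = 22.64°  ✓
  (4,5): δ = 151.49°  ·
  (4,6): δ = 55.17°  ✓
  (5,6): δ = 83.68°  ·
antipodal pairs: 7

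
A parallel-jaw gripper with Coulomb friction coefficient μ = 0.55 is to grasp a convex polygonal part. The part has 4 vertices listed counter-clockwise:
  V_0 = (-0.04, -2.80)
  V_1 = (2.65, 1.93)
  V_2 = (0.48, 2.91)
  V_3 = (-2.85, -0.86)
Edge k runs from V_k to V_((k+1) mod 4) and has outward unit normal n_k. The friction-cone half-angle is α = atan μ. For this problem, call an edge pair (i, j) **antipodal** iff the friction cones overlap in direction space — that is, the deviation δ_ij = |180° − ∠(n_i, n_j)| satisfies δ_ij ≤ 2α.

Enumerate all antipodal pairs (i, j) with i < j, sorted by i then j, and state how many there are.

count = 2; pairs: (0,2), (1,3)

α = atan 0.55 = 28.81°;  2α = 57.62°
n_0 = (+0.8693, -0.4944)
n_1 = (+0.4116, +0.9114)
n_2 = (-0.7495, +0.6620)
n_3 = (-0.5681, -0.8229)
  (0,1): δ = 84.68°  ·
  (0,2): δ = 11.83°  ✓
  (0,3): δ = 85.01°  ·
  (1,2): δ = 107.15°  ·
  (1,3): δ = 10.32°  ✓
  (2,3): δ = 83.17°  ·
antipodal pairs: 2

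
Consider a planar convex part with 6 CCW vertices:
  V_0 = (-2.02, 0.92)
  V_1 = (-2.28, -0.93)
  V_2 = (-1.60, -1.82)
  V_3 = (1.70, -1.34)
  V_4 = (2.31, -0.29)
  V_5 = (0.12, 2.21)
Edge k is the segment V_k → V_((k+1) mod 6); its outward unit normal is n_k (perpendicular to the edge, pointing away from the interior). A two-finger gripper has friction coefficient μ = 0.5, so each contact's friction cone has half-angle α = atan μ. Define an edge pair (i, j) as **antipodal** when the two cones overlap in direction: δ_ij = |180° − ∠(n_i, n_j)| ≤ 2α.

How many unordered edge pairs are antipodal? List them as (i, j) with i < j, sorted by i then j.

count = 5; pairs: (0,3), (0,4), (1,4), (2,5), (3,5)

α = atan 0.5 = 26.57°;  2α = 53.13°
n_0 = (-0.9903, +0.1392)
n_1 = (-0.7946, -0.6071)
n_2 = (+0.1439, -0.9896)
n_3 = (+0.8647, -0.5023)
n_4 = (+0.7522, +0.6589)
n_5 = (-0.5163, +0.8564)
  (0,1): δ = 134.62°  ·
  (0,2): δ = 73.72°  ·
  (0,3): δ = 22.15°  ✓
  (0,4): δ = 49.22°  ✓
  (0,5): δ = 129.08°  ·
  (1,2): δ = 119.11°  ·
  (1,3): δ = 67.54°  ·
  (1,4): δ = 3.84°  ✓
  (1,5): δ = 83.70°  ·
  (2,3): δ = 128.43°  ·
  (2,4): δ = 57.06°  ·
  (2,5): δ = 22.81°  ✓
  (3,4): δ = 108.63°  ·
  (3,5): δ = 28.76°  ✓
  (4,5): δ = 100.14°  ·
antipodal pairs: 5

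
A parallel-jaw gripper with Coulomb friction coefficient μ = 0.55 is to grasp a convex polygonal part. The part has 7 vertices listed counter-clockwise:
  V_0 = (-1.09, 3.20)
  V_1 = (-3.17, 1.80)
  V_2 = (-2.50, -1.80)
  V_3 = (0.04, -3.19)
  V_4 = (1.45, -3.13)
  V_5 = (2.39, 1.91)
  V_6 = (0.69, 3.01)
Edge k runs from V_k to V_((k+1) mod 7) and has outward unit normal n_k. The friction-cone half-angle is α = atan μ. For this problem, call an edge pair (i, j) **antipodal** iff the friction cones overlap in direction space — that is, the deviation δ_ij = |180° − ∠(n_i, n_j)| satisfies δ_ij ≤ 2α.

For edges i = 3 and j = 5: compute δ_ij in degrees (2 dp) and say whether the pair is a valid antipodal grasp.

δ = 35.34°, valid

α = atan 0.55 = 28.81°;  2α = 57.62°
edge 3: e_3 = (+1.41, +0.06);  n_3 = (+0.0425, -0.9991)
edge 5: e_5 = (-1.70, +1.10);  n_5 = (+0.5433, +0.8396)
∠(n_3, n_5) = 144.66°
δ = |180° − 144.66°| = 35.34°
35.34° ≤ 2α = 57.62°  →  valid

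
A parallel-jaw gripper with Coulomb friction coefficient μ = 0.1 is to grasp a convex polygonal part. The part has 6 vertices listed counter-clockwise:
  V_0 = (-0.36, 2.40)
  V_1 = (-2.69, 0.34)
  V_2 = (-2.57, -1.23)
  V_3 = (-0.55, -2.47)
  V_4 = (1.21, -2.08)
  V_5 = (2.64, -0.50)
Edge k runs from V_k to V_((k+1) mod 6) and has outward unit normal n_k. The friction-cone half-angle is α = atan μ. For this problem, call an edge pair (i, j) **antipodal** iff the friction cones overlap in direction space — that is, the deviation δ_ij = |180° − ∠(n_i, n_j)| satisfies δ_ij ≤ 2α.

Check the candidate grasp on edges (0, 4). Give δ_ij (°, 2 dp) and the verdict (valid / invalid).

α = atan 0.1 = 5.71°;  2α = 11.42°
edge 0: e_0 = (-2.33, -2.06);  n_0 = (-0.6624, +0.7492)
edge 4: e_4 = (+1.43, +1.58);  n_4 = (+0.7414, -0.6710)
∠(n_0, n_4) = 173.63°
δ = |180° − 173.63°| = 6.37°
6.37° ≤ 2α = 11.42°  →  valid

δ = 6.37°, valid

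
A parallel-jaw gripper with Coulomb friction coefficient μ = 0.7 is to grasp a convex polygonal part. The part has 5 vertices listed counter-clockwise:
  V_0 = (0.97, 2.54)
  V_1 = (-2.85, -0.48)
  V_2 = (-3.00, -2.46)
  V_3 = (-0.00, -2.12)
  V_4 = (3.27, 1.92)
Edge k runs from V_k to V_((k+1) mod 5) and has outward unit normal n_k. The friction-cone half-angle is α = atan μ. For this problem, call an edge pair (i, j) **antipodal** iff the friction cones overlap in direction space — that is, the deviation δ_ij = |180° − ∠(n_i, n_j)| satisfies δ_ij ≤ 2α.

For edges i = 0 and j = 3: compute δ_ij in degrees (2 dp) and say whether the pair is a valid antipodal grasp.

δ = 12.68°, valid

α = atan 0.7 = 34.99°;  2α = 69.98°
edge 0: e_0 = (-3.82, -3.02);  n_0 = (-0.6202, +0.7845)
edge 3: e_3 = (+3.27, +4.04);  n_3 = (+0.7773, -0.6291)
∠(n_0, n_3) = 167.32°
δ = |180° − 167.32°| = 12.68°
12.68° ≤ 2α = 69.98°  →  valid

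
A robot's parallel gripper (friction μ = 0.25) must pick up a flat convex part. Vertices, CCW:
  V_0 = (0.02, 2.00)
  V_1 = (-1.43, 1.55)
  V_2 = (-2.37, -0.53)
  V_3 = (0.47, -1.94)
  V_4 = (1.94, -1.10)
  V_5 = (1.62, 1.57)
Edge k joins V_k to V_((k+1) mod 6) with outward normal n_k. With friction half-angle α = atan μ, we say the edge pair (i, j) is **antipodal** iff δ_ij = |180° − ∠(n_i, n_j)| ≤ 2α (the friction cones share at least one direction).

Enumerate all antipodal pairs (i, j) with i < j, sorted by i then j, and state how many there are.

α = atan 0.25 = 14.04°;  2α = 28.07°
n_0 = (-0.2964, +0.9551)
n_1 = (-0.9113, +0.4118)
n_2 = (-0.4447, -0.8957)
n_3 = (+0.4961, -0.8682)
n_4 = (+0.9929, +0.1190)
n_5 = (+0.2595, +0.9657)
  (0,1): δ = 131.56°  ·
  (0,2): δ = 43.64°  ·
  (0,3): δ = 12.50°  ✓
  (0,4): δ = 79.59°  ·
  (0,5): δ = 147.72°  ·
  (1,2): δ = 92.08°  ·
  (1,3): δ = 35.94°  ·
  (1,4): δ = 31.15°  ·
  (1,5): δ = 99.28°  ·
  (2,3): δ = 123.85°  ·
  (2,4): δ = 56.76°  ·
  (2,5): δ = 11.36°  ✓
  (3,4): δ = 112.91°  ·
  (3,5): δ = 44.79°  ·
  (4,5): δ = 111.88°  ·
antipodal pairs: 2

count = 2; pairs: (0,3), (2,5)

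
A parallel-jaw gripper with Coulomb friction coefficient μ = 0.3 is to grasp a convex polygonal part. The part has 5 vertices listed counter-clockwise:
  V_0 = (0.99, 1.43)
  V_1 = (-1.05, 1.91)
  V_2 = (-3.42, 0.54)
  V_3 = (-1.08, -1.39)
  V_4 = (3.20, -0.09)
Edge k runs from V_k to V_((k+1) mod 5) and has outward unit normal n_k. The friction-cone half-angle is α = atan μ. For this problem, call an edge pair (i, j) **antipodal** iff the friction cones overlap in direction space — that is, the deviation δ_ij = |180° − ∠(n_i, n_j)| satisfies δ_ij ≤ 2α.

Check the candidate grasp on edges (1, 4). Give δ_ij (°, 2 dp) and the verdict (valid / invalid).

α = atan 0.3 = 16.70°;  2α = 33.40°
edge 1: e_1 = (-2.37, -1.37);  n_1 = (-0.5005, +0.8658)
edge 4: e_4 = (-2.21, +1.52);  n_4 = (+0.5667, +0.8239)
∠(n_1, n_4) = 64.55°
δ = |180° − 64.55°| = 115.45°
115.45° > 2α = 33.40°  →  invalid

δ = 115.45°, invalid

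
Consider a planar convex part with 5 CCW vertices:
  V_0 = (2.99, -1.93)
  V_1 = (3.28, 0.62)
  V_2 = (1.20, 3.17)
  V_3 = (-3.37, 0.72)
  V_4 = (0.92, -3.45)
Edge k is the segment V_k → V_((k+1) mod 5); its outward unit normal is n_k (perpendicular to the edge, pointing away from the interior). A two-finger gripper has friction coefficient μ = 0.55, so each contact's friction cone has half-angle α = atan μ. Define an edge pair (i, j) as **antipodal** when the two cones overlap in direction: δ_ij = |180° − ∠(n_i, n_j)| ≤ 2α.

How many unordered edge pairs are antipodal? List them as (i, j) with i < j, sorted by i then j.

α = atan 0.55 = 28.81°;  2α = 57.62°
n_0 = (+0.9936, -0.1130)
n_1 = (+0.7749, +0.6321)
n_2 = (-0.4725, +0.8813)
n_3 = (-0.6970, -0.7171)
n_4 = (+0.5919, -0.8060)
  (0,1): δ = 134.31°  ·
  (0,2): δ = 55.32°  ✓
  (0,3): δ = 52.30°  ✓
  (0,4): δ = 132.78°  ·
  (1,2): δ = 101.01°  ·
  (1,3): δ = 6.61°  ✓
  (1,4): δ = 87.09°  ·
  (2,3): δ = 72.38°  ·
  (2,4): δ = 8.09°  ✓
  (3,4): δ = 99.52°  ·
antipodal pairs: 4

count = 4; pairs: (0,2), (0,3), (1,3), (2,4)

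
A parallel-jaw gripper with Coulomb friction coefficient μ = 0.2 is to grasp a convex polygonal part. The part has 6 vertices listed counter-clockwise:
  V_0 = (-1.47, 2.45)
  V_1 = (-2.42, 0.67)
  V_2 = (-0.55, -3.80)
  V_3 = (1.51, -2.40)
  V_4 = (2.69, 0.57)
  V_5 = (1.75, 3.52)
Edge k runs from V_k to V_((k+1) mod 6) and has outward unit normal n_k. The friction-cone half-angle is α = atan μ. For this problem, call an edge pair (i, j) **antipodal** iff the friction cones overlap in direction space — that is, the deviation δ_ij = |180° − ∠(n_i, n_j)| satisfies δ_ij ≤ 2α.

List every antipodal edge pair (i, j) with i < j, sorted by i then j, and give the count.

α = atan 0.2 = 11.31°;  2α = 22.62°
n_0 = (-0.8822, +0.4708)
n_1 = (-0.9225, -0.3859)
n_2 = (+0.5621, -0.8271)
n_3 = (+0.9293, -0.3692)
n_4 = (+0.9528, +0.3036)
n_5 = (-0.3153, +0.9490)
  (0,1): δ = 129.21°  ·
  (0,2): δ = 27.71°  ·
  (0,3): δ = 6.42°  ✓
  (0,4): δ = 45.76°  ·
  (0,5): δ = 136.47°  ·
  (1,2): δ = 78.50°  ·
  (1,3): δ = 44.37°  ·
  (1,4): δ = 5.03°  ✓
  (1,5): δ = 85.68°  ·
  (2,3): δ = 145.87°  ·
  (2,4): δ = 106.53°  ·
  (2,5): δ = 15.82°  ✓
  (3,4): δ = 140.66°  ·
  (3,5): δ = 49.95°  ·
  (4,5): δ = 89.29°  ·
antipodal pairs: 3

count = 3; pairs: (0,3), (1,4), (2,5)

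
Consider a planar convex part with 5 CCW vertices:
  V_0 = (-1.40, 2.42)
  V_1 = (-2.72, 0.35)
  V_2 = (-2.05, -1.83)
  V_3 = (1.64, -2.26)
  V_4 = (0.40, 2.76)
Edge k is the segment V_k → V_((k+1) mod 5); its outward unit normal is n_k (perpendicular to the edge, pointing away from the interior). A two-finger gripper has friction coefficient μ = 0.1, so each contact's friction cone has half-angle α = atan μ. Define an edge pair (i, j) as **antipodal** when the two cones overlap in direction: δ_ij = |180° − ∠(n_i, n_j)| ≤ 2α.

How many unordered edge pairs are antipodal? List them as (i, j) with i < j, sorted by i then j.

count = 1; pairs: (1,3)

α = atan 0.1 = 5.71°;  2α = 11.42°
n_0 = (-0.8432, +0.5377)
n_1 = (-0.9559, -0.2938)
n_2 = (-0.1157, -0.9933)
n_3 = (+0.9708, +0.2398)
n_4 = (-0.1856, +0.9826)
  (0,1): δ = 130.39°  ·
  (0,2): δ = 64.12°  ·
  (0,3): δ = 46.40°  ·
  (0,4): δ = 133.22°  ·
  (1,2): δ = 113.73°  ·
  (1,3): δ = 3.21°  ✓
  (1,4): δ = 83.61°  ·
  (2,3): δ = 69.48°  ·
  (2,4): δ = 17.34°  ·
  (3,4): δ = 93.18°  ·
antipodal pairs: 1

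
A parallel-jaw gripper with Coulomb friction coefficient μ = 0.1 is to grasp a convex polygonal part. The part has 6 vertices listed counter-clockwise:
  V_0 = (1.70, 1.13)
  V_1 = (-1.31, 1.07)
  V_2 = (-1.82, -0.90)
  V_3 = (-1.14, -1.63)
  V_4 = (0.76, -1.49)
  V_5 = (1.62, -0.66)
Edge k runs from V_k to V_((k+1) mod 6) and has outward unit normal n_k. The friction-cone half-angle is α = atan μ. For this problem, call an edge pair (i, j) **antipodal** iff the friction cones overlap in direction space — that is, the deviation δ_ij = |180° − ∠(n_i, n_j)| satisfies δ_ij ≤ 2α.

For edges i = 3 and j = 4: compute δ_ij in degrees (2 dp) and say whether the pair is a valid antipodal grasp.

α = atan 0.1 = 5.71°;  2α = 11.42°
edge 3: e_3 = (+1.90, +0.14);  n_3 = (+0.0735, -0.9973)
edge 4: e_4 = (+0.86, +0.83);  n_4 = (+0.6944, -0.7195)
∠(n_3, n_4) = 39.77°
δ = |180° − 39.77°| = 140.23°
140.23° > 2α = 11.42°  →  invalid

δ = 140.23°, invalid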